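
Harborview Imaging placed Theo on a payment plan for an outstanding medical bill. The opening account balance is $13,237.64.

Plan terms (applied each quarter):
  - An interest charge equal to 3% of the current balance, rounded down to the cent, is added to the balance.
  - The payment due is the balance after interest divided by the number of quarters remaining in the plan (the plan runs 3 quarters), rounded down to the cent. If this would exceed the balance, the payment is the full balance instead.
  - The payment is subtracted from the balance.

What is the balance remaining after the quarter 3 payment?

Quarter 1: opening $13,237.64; interest $397.12 → $13,634.76; payment $4,544.92; balance $9,089.84
Quarter 2: opening $9,089.84; interest $272.69 → $9,362.53; payment $4,681.26; balance $4,681.27
Quarter 3: opening $4,681.27; interest $140.43 → $4,821.70; payment $4,821.70; balance $0.00

$0.00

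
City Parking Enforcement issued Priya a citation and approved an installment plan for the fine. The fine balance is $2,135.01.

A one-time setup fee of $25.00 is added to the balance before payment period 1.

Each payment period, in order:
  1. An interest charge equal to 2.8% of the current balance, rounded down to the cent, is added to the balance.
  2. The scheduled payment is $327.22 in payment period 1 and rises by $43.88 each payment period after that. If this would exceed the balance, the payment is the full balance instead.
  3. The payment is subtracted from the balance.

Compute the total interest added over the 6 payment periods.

Payment period 1: $2,160.01 +$60.48 interest = $2,220.49; pay $327.22 → $1,893.27
Payment period 2: $1,893.27 +$53.01 interest = $1,946.28; pay $371.10 → $1,575.18
Payment period 3: $1,575.18 +$44.10 interest = $1,619.28; pay $414.98 → $1,204.30
Payment period 4: $1,204.30 +$33.72 interest = $1,238.02; pay $458.86 → $779.16
Payment period 5: $779.16 +$21.81 interest = $800.97; pay $502.74 → $298.23
Payment period 6: $298.23 +$8.35 interest = $306.58; pay $306.58 → $0.00
Total interest: $60.48 + $53.01 + $44.10 + $33.72 + $21.81 + $8.35 = $221.47

$221.47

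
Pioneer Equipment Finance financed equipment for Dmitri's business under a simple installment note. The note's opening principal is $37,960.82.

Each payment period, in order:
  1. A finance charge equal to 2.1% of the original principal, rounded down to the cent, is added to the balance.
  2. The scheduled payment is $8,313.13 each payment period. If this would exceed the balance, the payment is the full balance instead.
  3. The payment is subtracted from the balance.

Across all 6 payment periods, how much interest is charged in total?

$4,783.02

Payment period 1: opening $37,960.82; interest $797.17 → $38,757.99; payment $8,313.13; balance $30,444.86
Payment period 2: opening $30,444.86; interest $797.17 → $31,242.03; payment $8,313.13; balance $22,928.90
Payment period 3: opening $22,928.90; interest $797.17 → $23,726.07; payment $8,313.13; balance $15,412.94
Payment period 4: opening $15,412.94; interest $797.17 → $16,210.11; payment $8,313.13; balance $7,896.98
Payment period 5: opening $7,896.98; interest $797.17 → $8,694.15; payment $8,313.13; balance $381.02
Payment period 6: opening $381.02; interest $797.17 → $1,178.19; payment $1,178.19; balance $0.00
Total interest: $797.17 + $797.17 + $797.17 + $797.17 + $797.17 + $797.17 = $4,783.02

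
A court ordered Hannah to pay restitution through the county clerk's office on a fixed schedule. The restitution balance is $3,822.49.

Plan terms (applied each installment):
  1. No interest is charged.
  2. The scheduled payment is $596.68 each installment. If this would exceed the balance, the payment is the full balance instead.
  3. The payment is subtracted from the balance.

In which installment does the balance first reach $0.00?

# | Opening | Payment | End bal
1 | $3,822.49 | $596.68 | $3,225.81
2 | $3,225.81 | $596.68 | $2,629.13
3 | $2,629.13 | $596.68 | $2,032.45
4 | $2,032.45 | $596.68 | $1,435.77
5 | $1,435.77 | $596.68 | $839.09
6 | $839.09 | $596.68 | $242.41
7 | $242.41 | $242.41 | $0.00
Balance reaches $0.00 in installment 7.

7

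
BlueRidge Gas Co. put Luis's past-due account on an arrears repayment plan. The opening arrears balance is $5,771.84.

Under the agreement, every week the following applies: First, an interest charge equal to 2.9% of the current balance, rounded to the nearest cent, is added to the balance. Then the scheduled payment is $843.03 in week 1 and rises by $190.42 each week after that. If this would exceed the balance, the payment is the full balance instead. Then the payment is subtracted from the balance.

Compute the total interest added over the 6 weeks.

# | Opening | Interest | Payment | End bal
1 | $5,771.84 | $167.38 | $843.03 | $5,096.19
2 | $5,096.19 | $147.79 | $1,033.45 | $4,210.53
3 | $4,210.53 | $122.11 | $1,223.87 | $3,108.77
4 | $3,108.77 | $90.15 | $1,414.29 | $1,784.63
5 | $1,784.63 | $51.75 | $1,604.71 | $231.67
6 | $231.67 | $6.72 | $238.39 | $0.00
Total interest: $167.38 + $147.79 + $122.11 + $90.15 + $51.75 + $6.72 = $585.90

$585.90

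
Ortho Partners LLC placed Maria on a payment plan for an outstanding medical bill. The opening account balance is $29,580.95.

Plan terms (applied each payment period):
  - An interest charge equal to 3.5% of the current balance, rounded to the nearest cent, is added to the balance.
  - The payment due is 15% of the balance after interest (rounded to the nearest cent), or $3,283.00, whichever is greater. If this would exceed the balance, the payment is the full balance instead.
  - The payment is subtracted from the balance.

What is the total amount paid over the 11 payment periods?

# | Opening | Interest | Payment | End bal
1 | $29,580.95 | $1,035.33 | $4,592.44 | $26,023.84
2 | $26,023.84 | $910.83 | $4,040.20 | $22,894.47
3 | $22,894.47 | $801.31 | $3,554.37 | $20,141.41
4 | $20,141.41 | $704.95 | $3,283.00 | $17,563.36
5 | $17,563.36 | $614.72 | $3,283.00 | $14,895.08
6 | $14,895.08 | $521.33 | $3,283.00 | $12,133.41
7 | $12,133.41 | $424.67 | $3,283.00 | $9,275.08
8 | $9,275.08 | $324.63 | $3,283.00 | $6,316.71
9 | $6,316.71 | $221.08 | $3,283.00 | $3,254.79
10 | $3,254.79 | $113.92 | $3,283.00 | $85.71
11 | $85.71 | $3.00 | $88.71 | $0.00
Total paid: $35,256.72

$35,256.72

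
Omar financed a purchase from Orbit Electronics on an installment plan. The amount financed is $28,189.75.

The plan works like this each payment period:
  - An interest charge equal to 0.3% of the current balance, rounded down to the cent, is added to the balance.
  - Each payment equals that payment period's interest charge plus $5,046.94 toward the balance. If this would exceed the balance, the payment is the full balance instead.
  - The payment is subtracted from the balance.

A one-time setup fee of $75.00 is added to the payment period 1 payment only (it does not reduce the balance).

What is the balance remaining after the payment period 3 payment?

$13,048.93

Payment period 1: opening $28,189.75; interest $84.56 → $28,274.31; payment $5,131.50 (+ $75.00 fee); balance $23,142.81
Payment period 2: opening $23,142.81; interest $69.42 → $23,212.23; payment $5,116.36; balance $18,095.87
Payment period 3: opening $18,095.87; interest $54.28 → $18,150.15; payment $5,101.22; balance $13,048.93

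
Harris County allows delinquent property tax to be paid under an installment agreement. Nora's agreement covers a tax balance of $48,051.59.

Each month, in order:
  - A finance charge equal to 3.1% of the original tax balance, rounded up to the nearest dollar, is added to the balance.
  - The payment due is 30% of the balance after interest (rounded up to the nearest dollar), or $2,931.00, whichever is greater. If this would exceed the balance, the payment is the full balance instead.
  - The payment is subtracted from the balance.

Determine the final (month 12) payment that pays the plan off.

$2,872.59

Month 1: $48,051.59 +$1,490.00 interest = $49,541.59; pay $14,863.00 → $34,678.59
Month 2: $34,678.59 +$1,490.00 interest = $36,168.59; pay $10,851.00 → $25,317.59
Month 3: $25,317.59 +$1,490.00 interest = $26,807.59; pay $8,043.00 → $18,764.59
Month 4: $18,764.59 +$1,490.00 interest = $20,254.59; pay $6,077.00 → $14,177.59
Month 5: $14,177.59 +$1,490.00 interest = $15,667.59; pay $4,701.00 → $10,966.59
Month 6: $10,966.59 +$1,490.00 interest = $12,456.59; pay $3,737.00 → $8,719.59
Month 7: $8,719.59 +$1,490.00 interest = $10,209.59; pay $3,063.00 → $7,146.59
Month 8: $7,146.59 +$1,490.00 interest = $8,636.59; pay $2,931.00 → $5,705.59
Month 9: $5,705.59 +$1,490.00 interest = $7,195.59; pay $2,931.00 → $4,264.59
Month 10: $4,264.59 +$1,490.00 interest = $5,754.59; pay $2,931.00 → $2,823.59
Month 11: $2,823.59 +$1,490.00 interest = $4,313.59; pay $2,931.00 → $1,382.59
Month 12: $1,382.59 +$1,490.00 interest = $2,872.59; pay $2,872.59 → $0.00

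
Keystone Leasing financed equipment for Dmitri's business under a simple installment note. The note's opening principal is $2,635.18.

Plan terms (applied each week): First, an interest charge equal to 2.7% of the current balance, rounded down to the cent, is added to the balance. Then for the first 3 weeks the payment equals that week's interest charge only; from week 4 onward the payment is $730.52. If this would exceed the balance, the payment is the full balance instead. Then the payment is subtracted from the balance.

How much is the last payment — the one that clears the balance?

Week 1: $2,635.18 +$71.14 interest = $2,706.32; pay $71.14 → $2,635.18
Week 2: $2,635.18 +$71.14 interest = $2,706.32; pay $71.14 → $2,635.18
Week 3: $2,635.18 +$71.14 interest = $2,706.32; pay $71.14 → $2,635.18
Week 4: $2,635.18 +$71.14 interest = $2,706.32; pay $730.52 → $1,975.80
Week 5: $1,975.80 +$53.34 interest = $2,029.14; pay $730.52 → $1,298.62
Week 6: $1,298.62 +$35.06 interest = $1,333.68; pay $730.52 → $603.16
Week 7: $603.16 +$16.28 interest = $619.44; pay $619.44 → $0.00

$619.44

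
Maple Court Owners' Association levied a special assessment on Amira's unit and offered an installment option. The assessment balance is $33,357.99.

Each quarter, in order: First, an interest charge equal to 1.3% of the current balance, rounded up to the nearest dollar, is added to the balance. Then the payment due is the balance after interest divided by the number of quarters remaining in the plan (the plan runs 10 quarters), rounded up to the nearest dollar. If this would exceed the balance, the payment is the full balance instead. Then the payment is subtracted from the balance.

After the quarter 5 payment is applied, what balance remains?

Quarter 1: $33,357.99 +$434.00 interest = $33,791.99; pay $3,380.00 → $30,411.99
Quarter 2: $30,411.99 +$396.00 interest = $30,807.99; pay $3,424.00 → $27,383.99
Quarter 3: $27,383.99 +$356.00 interest = $27,739.99; pay $3,468.00 → $24,271.99
Quarter 4: $24,271.99 +$316.00 interest = $24,587.99; pay $3,513.00 → $21,074.99
Quarter 5: $21,074.99 +$274.00 interest = $21,348.99; pay $3,559.00 → $17,789.99

$17,789.99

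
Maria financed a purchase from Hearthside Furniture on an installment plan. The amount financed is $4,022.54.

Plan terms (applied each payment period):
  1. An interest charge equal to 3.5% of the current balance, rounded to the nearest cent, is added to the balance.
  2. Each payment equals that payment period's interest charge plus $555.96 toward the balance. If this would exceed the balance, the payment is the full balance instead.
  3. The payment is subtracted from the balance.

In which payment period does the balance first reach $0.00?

Payment period 1: opening $4,022.54; interest $140.79 → $4,163.33; payment $696.75; balance $3,466.58
Payment period 2: opening $3,466.58; interest $121.33 → $3,587.91; payment $677.29; balance $2,910.62
Payment period 3: opening $2,910.62; interest $101.87 → $3,012.49; payment $657.83; balance $2,354.66
Payment period 4: opening $2,354.66; interest $82.41 → $2,437.07; payment $638.37; balance $1,798.70
Payment period 5: opening $1,798.70; interest $62.95 → $1,861.65; payment $618.91; balance $1,242.74
Payment period 6: opening $1,242.74; interest $43.50 → $1,286.24; payment $599.46; balance $686.78
Payment period 7: opening $686.78; interest $24.04 → $710.82; payment $580.00; balance $130.82
Payment period 8: opening $130.82; interest $4.58 → $135.40; payment $135.40; balance $0.00
Balance reaches $0.00 in payment period 8.

8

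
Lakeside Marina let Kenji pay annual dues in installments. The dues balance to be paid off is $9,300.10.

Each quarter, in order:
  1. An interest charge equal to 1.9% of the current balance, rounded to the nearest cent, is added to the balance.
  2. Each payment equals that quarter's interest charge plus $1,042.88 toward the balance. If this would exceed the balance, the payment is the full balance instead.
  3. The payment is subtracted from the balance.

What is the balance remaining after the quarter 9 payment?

$0.00

# | Opening | Interest | Payment | End bal
1 | $9,300.10 | $176.70 | $1,219.58 | $8,257.22
2 | $8,257.22 | $156.89 | $1,199.77 | $7,214.34
3 | $7,214.34 | $137.07 | $1,179.95 | $6,171.46
4 | $6,171.46 | $117.26 | $1,160.14 | $5,128.58
5 | $5,128.58 | $97.44 | $1,140.32 | $4,085.70
6 | $4,085.70 | $77.63 | $1,120.51 | $3,042.82
7 | $3,042.82 | $57.81 | $1,100.69 | $1,999.94
8 | $1,999.94 | $38.00 | $1,080.88 | $957.06
9 | $957.06 | $18.18 | $975.24 | $0.00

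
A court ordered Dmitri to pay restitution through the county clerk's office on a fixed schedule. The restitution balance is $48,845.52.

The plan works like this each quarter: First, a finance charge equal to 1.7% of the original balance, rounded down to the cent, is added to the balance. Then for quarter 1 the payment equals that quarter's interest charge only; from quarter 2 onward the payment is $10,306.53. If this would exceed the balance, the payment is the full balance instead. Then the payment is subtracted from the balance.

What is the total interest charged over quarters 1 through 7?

Quarter 1: opening $48,845.52; interest $830.37 → $49,675.89; payment $830.37; balance $48,845.52
Quarter 2: opening $48,845.52; interest $830.37 → $49,675.89; payment $10,306.53; balance $39,369.36
Quarter 3: opening $39,369.36; interest $830.37 → $40,199.73; payment $10,306.53; balance $29,893.20
Quarter 4: opening $29,893.20; interest $830.37 → $30,723.57; payment $10,306.53; balance $20,417.04
Quarter 5: opening $20,417.04; interest $830.37 → $21,247.41; payment $10,306.53; balance $10,940.88
Quarter 6: opening $10,940.88; interest $830.37 → $11,771.25; payment $10,306.53; balance $1,464.72
Quarter 7: opening $1,464.72; interest $830.37 → $2,295.09; payment $2,295.09; balance $0.00
Total interest: $830.37 + $830.37 + $830.37 + $830.37 + $830.37 + $830.37 + $830.37 = $5,812.59

$5,812.59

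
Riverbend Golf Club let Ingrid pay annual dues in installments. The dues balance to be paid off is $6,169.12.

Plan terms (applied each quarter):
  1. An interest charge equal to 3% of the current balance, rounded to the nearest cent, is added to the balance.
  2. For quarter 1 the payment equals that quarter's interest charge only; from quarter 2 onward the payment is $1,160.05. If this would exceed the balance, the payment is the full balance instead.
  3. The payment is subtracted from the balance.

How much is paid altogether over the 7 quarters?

Quarter 1: opening $6,169.12; interest $185.07 → $6,354.19; payment $185.07; balance $6,169.12
Quarter 2: opening $6,169.12; interest $185.07 → $6,354.19; payment $1,160.05; balance $5,194.14
Quarter 3: opening $5,194.14; interest $155.82 → $5,349.96; payment $1,160.05; balance $4,189.91
Quarter 4: opening $4,189.91; interest $125.70 → $4,315.61; payment $1,160.05; balance $3,155.56
Quarter 5: opening $3,155.56; interest $94.67 → $3,250.23; payment $1,160.05; balance $2,090.18
Quarter 6: opening $2,090.18; interest $62.71 → $2,152.89; payment $1,160.05; balance $992.84
Quarter 7: opening $992.84; interest $29.79 → $1,022.63; payment $1,022.63; balance $0.00
Total paid: $7,007.95

$7,007.95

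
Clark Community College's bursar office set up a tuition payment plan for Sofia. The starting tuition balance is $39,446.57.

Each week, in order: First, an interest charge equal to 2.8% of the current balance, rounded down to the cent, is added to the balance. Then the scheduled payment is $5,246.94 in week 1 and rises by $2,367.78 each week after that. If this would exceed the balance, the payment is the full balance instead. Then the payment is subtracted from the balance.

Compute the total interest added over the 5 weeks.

Week 1: $39,446.57 +$1,104.50 interest = $40,551.07; pay $5,246.94 → $35,304.13
Week 2: $35,304.13 +$988.51 interest = $36,292.64; pay $7,614.72 → $28,677.92
Week 3: $28,677.92 +$802.98 interest = $29,480.90; pay $9,982.50 → $19,498.40
Week 4: $19,498.40 +$545.95 interest = $20,044.35; pay $12,350.28 → $7,694.07
Week 5: $7,694.07 +$215.43 interest = $7,909.50; pay $7,909.50 → $0.00
Total interest: $1,104.50 + $988.51 + $802.98 + $545.95 + $215.43 = $3,657.37

$3,657.37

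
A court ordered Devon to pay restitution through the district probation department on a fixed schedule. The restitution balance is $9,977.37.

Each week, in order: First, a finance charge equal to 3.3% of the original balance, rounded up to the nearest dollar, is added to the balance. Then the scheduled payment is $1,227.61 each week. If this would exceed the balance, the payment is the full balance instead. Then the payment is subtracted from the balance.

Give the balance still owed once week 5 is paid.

$5,489.32

Week 1: $9,977.37 +$330.00 interest = $10,307.37; pay $1,227.61 → $9,079.76
Week 2: $9,079.76 +$330.00 interest = $9,409.76; pay $1,227.61 → $8,182.15
Week 3: $8,182.15 +$330.00 interest = $8,512.15; pay $1,227.61 → $7,284.54
Week 4: $7,284.54 +$330.00 interest = $7,614.54; pay $1,227.61 → $6,386.93
Week 5: $6,386.93 +$330.00 interest = $6,716.93; pay $1,227.61 → $5,489.32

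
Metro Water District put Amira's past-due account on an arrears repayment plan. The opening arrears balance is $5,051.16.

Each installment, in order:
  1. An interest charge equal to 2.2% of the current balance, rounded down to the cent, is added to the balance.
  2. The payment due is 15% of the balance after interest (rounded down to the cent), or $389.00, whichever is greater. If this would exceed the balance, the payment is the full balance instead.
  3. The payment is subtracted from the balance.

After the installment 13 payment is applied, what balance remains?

$0.00

Installment 1: opening $5,051.16; interest $111.12 → $5,162.28; payment $774.34; balance $4,387.94
Installment 2: opening $4,387.94; interest $96.53 → $4,484.47; payment $672.67; balance $3,811.80
Installment 3: opening $3,811.80; interest $83.85 → $3,895.65; payment $584.34; balance $3,311.31
Installment 4: opening $3,311.31; interest $72.84 → $3,384.15; payment $507.62; balance $2,876.53
Installment 5: opening $2,876.53; interest $63.28 → $2,939.81; payment $440.97; balance $2,498.84
Installment 6: opening $2,498.84; interest $54.97 → $2,553.81; payment $389.00; balance $2,164.81
Installment 7: opening $2,164.81; interest $47.62 → $2,212.43; payment $389.00; balance $1,823.43
Installment 8: opening $1,823.43; interest $40.11 → $1,863.54; payment $389.00; balance $1,474.54
Installment 9: opening $1,474.54; interest $32.43 → $1,506.97; payment $389.00; balance $1,117.97
Installment 10: opening $1,117.97; interest $24.59 → $1,142.56; payment $389.00; balance $753.56
Installment 11: opening $753.56; interest $16.57 → $770.13; payment $389.00; balance $381.13
Installment 12: opening $381.13; interest $8.38 → $389.51; payment $389.00; balance $0.51
Installment 13: opening $0.51; interest $0.01 → $0.52; payment $0.52; balance $0.00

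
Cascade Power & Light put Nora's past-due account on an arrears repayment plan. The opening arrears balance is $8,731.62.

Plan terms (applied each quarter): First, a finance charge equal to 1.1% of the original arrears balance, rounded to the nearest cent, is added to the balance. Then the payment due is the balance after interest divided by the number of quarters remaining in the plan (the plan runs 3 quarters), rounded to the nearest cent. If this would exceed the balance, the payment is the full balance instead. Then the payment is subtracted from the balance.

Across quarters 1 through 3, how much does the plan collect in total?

# | Opening | Interest | Payment | End bal
1 | $8,731.62 | $96.05 | $2,942.56 | $5,885.11
2 | $5,885.11 | $96.05 | $2,990.58 | $2,990.58
3 | $2,990.58 | $96.05 | $3,086.63 | $0.00
Total paid: $9,019.77

$9,019.77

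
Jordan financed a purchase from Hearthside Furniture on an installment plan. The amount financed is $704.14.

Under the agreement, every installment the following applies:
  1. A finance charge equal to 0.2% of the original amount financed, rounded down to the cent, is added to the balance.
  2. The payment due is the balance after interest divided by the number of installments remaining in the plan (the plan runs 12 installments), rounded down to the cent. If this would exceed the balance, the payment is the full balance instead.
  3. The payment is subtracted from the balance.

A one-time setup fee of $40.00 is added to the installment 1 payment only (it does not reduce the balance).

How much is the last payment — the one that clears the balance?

# | Opening | Interest | Payment | Fee | End bal
1 | $704.14 | $1.40 | $58.79 | $40.00 | $646.75
2 | $646.75 | $1.40 | $58.92 | — | $589.23
3 | $589.23 | $1.40 | $59.06 | — | $531.57
4 | $531.57 | $1.40 | $59.21 | — | $473.76
5 | $473.76 | $1.40 | $59.39 | — | $415.77
6 | $415.77 | $1.40 | $59.59 | — | $357.58
7 | $357.58 | $1.40 | $59.83 | — | $299.15
8 | $299.15 | $1.40 | $60.11 | — | $240.44
9 | $240.44 | $1.40 | $60.46 | — | $181.38
10 | $181.38 | $1.40 | $60.92 | — | $121.86
11 | $121.86 | $1.40 | $61.63 | — | $61.63
12 | $61.63 | $1.40 | $63.03 | — | $0.00

$63.03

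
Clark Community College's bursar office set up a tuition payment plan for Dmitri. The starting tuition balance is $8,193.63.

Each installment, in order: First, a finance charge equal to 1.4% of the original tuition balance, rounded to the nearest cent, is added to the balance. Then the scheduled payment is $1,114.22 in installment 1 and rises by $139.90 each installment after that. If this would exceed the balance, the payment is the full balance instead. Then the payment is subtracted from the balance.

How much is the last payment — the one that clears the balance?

Installment 1: $8,193.63 +$114.71 interest = $8,308.34; pay $1,114.22 → $7,194.12
Installment 2: $7,194.12 +$114.71 interest = $7,308.83; pay $1,254.12 → $6,054.71
Installment 3: $6,054.71 +$114.71 interest = $6,169.42; pay $1,394.02 → $4,775.40
Installment 4: $4,775.40 +$114.71 interest = $4,890.11; pay $1,533.92 → $3,356.19
Installment 5: $3,356.19 +$114.71 interest = $3,470.90; pay $1,673.82 → $1,797.08
Installment 6: $1,797.08 +$114.71 interest = $1,911.79; pay $1,813.72 → $98.07
Installment 7: $98.07 +$114.71 interest = $212.78; pay $212.78 → $0.00

$212.78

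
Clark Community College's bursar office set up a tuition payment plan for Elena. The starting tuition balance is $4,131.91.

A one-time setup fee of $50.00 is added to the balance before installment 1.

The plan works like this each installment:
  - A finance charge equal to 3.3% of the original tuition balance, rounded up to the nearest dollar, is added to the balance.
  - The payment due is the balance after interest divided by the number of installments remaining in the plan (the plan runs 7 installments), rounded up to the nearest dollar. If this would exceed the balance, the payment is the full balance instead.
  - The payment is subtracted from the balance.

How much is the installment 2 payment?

$640.00

# | Opening | Interest | Payment | End bal
1 | $4,181.91 | $137.00 | $617.00 | $3,701.91
2 | $3,701.91 | $137.00 | $640.00 | $3,198.91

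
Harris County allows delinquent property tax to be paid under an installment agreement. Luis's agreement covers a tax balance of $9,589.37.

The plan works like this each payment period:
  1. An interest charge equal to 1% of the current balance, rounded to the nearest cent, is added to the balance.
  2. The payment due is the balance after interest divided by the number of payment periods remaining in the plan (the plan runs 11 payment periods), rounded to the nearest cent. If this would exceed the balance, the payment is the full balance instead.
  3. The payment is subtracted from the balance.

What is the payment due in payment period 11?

$972.60

Payment period 1: opening $9,589.37; interest $95.89 → $9,685.26; payment $880.48; balance $8,804.78
Payment period 2: opening $8,804.78; interest $88.05 → $8,892.83; payment $889.28; balance $8,003.55
Payment period 3: opening $8,003.55; interest $80.04 → $8,083.59; payment $898.18; balance $7,185.41
Payment period 4: opening $7,185.41; interest $71.85 → $7,257.26; payment $907.16; balance $6,350.10
Payment period 5: opening $6,350.10; interest $63.50 → $6,413.60; payment $916.23; balance $5,497.37
Payment period 6: opening $5,497.37; interest $54.97 → $5,552.34; payment $925.39; balance $4,626.95
Payment period 7: opening $4,626.95; interest $46.27 → $4,673.22; payment $934.64; balance $3,738.58
Payment period 8: opening $3,738.58; interest $37.39 → $3,775.97; payment $943.99; balance $2,831.98
Payment period 9: opening $2,831.98; interest $28.32 → $2,860.30; payment $953.43; balance $1,906.87
Payment period 10: opening $1,906.87; interest $19.07 → $1,925.94; payment $962.97; balance $962.97
Payment period 11: opening $962.97; interest $9.63 → $972.60; payment $972.60; balance $0.00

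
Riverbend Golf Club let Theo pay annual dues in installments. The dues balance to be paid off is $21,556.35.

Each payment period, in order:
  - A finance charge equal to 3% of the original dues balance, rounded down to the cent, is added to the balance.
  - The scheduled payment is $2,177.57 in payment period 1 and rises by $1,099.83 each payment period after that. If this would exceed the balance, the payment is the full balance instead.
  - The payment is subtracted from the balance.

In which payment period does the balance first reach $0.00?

Payment period 1: $21,556.35 +$646.69 interest = $22,203.04; pay $2,177.57 → $20,025.47
Payment period 2: $20,025.47 +$646.69 interest = $20,672.16; pay $3,277.40 → $17,394.76
Payment period 3: $17,394.76 +$646.69 interest = $18,041.45; pay $4,377.23 → $13,664.22
Payment period 4: $13,664.22 +$646.69 interest = $14,310.91; pay $5,477.06 → $8,833.85
Payment period 5: $8,833.85 +$646.69 interest = $9,480.54; pay $6,576.89 → $2,903.65
Payment period 6: $2,903.65 +$646.69 interest = $3,550.34; pay $3,550.34 → $0.00
Balance reaches $0.00 in payment period 6.

6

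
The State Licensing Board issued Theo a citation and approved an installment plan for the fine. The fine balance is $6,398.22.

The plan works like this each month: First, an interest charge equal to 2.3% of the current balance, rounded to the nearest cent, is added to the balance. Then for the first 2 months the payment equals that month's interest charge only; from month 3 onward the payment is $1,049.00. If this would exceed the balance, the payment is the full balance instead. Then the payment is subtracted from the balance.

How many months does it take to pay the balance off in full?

Month 1: $6,398.22 +$147.16 interest = $6,545.38; pay $147.16 → $6,398.22
Month 2: $6,398.22 +$147.16 interest = $6,545.38; pay $147.16 → $6,398.22
Month 3: $6,398.22 +$147.16 interest = $6,545.38; pay $1,049.00 → $5,496.38
Month 4: $5,496.38 +$126.42 interest = $5,622.80; pay $1,049.00 → $4,573.80
Month 5: $4,573.80 +$105.20 interest = $4,679.00; pay $1,049.00 → $3,630.00
Month 6: $3,630.00 +$83.49 interest = $3,713.49; pay $1,049.00 → $2,664.49
Month 7: $2,664.49 +$61.28 interest = $2,725.77; pay $1,049.00 → $1,676.77
Month 8: $1,676.77 +$38.57 interest = $1,715.34; pay $1,049.00 → $666.34
Month 9: $666.34 +$15.33 interest = $681.67; pay $681.67 → $0.00
Balance reaches $0.00 in month 9.

9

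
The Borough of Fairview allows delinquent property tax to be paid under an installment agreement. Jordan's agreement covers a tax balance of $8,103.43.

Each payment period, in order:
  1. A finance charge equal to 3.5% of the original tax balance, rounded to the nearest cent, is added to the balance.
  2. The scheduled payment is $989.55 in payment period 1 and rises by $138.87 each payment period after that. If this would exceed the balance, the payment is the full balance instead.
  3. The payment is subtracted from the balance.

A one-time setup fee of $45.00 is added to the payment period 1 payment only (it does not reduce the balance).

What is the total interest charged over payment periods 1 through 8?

$2,268.96

Payment period 1: $8,103.43 +$283.62 interest = $8,387.05; pay $989.55 (+ $45.00 fee) → $7,397.50
Payment period 2: $7,397.50 +$283.62 interest = $7,681.12; pay $1,128.42 → $6,552.70
Payment period 3: $6,552.70 +$283.62 interest = $6,836.32; pay $1,267.29 → $5,569.03
Payment period 4: $5,569.03 +$283.62 interest = $5,852.65; pay $1,406.16 → $4,446.49
Payment period 5: $4,446.49 +$283.62 interest = $4,730.11; pay $1,545.03 → $3,185.08
Payment period 6: $3,185.08 +$283.62 interest = $3,468.70; pay $1,683.90 → $1,784.80
Payment period 7: $1,784.80 +$283.62 interest = $2,068.42; pay $1,822.77 → $245.65
Payment period 8: $245.65 +$283.62 interest = $529.27; pay $529.27 → $0.00
Total interest: $283.62 + $283.62 + $283.62 + $283.62 + $283.62 + $283.62 + $283.62 + $283.62 = $2,268.96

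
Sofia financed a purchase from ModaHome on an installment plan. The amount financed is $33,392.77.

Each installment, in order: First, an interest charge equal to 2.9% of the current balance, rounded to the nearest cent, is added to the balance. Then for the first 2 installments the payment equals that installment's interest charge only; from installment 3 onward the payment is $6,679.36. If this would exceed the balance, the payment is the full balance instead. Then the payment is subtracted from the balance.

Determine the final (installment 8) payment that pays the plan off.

$3,223.87

Installment 1: opening $33,392.77; interest $968.39 → $34,361.16; payment $968.39; balance $33,392.77
Installment 2: opening $33,392.77; interest $968.39 → $34,361.16; payment $968.39; balance $33,392.77
Installment 3: opening $33,392.77; interest $968.39 → $34,361.16; payment $6,679.36; balance $27,681.80
Installment 4: opening $27,681.80; interest $802.77 → $28,484.57; payment $6,679.36; balance $21,805.21
Installment 5: opening $21,805.21; interest $632.35 → $22,437.56; payment $6,679.36; balance $15,758.20
Installment 6: opening $15,758.20; interest $456.99 → $16,215.19; payment $6,679.36; balance $9,535.83
Installment 7: opening $9,535.83; interest $276.54 → $9,812.37; payment $6,679.36; balance $3,133.01
Installment 8: opening $3,133.01; interest $90.86 → $3,223.87; payment $3,223.87; balance $0.00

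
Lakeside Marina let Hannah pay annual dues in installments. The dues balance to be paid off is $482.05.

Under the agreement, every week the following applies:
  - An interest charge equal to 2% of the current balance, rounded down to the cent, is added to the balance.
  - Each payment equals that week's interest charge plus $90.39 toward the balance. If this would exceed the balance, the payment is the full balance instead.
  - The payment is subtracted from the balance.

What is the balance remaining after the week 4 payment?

# | Opening | Interest | Payment | End bal
1 | $482.05 | $9.64 | $100.03 | $391.66
2 | $391.66 | $7.83 | $98.22 | $301.27
3 | $301.27 | $6.02 | $96.41 | $210.88
4 | $210.88 | $4.21 | $94.60 | $120.49

$120.49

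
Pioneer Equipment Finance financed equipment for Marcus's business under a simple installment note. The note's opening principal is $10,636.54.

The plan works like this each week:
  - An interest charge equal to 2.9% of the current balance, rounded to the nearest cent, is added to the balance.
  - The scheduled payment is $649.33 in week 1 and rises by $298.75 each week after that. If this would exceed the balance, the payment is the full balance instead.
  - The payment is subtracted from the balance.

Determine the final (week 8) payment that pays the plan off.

$1,488.55

Week 1: opening $10,636.54; interest $308.46 → $10,945.00; payment $649.33; balance $10,295.67
Week 2: opening $10,295.67; interest $298.57 → $10,594.24; payment $948.08; balance $9,646.16
Week 3: opening $9,646.16; interest $279.74 → $9,925.90; payment $1,246.83; balance $8,679.07
Week 4: opening $8,679.07; interest $251.69 → $8,930.76; payment $1,545.58; balance $7,385.18
Week 5: opening $7,385.18; interest $214.17 → $7,599.35; payment $1,844.33; balance $5,755.02
Week 6: opening $5,755.02; interest $166.90 → $5,921.92; payment $2,143.08; balance $3,778.84
Week 7: opening $3,778.84; interest $109.59 → $3,888.43; payment $2,441.83; balance $1,446.60
Week 8: opening $1,446.60; interest $41.95 → $1,488.55; payment $1,488.55; balance $0.00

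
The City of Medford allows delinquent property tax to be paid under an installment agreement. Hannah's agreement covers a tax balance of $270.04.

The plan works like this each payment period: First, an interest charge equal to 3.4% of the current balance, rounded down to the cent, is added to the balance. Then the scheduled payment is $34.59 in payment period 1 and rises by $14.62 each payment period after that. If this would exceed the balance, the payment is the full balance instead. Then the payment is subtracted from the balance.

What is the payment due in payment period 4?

$78.45

Payment period 1: $270.04 +$9.18 interest = $279.22; pay $34.59 → $244.63
Payment period 2: $244.63 +$8.31 interest = $252.94; pay $49.21 → $203.73
Payment period 3: $203.73 +$6.92 interest = $210.65; pay $63.83 → $146.82
Payment period 4: $146.82 +$4.99 interest = $151.81; pay $78.45 → $73.36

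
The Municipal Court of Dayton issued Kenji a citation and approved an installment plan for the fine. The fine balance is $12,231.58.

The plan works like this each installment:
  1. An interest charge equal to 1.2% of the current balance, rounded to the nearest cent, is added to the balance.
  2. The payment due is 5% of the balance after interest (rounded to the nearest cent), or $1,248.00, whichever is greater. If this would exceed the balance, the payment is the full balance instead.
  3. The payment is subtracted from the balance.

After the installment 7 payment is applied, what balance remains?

$4,239.90

# | Opening | Interest | Payment | End bal
1 | $12,231.58 | $146.78 | $1,248.00 | $11,130.36
2 | $11,130.36 | $133.56 | $1,248.00 | $10,015.92
3 | $10,015.92 | $120.19 | $1,248.00 | $8,888.11
4 | $8,888.11 | $106.66 | $1,248.00 | $7,746.77
5 | $7,746.77 | $92.96 | $1,248.00 | $6,591.73
6 | $6,591.73 | $79.10 | $1,248.00 | $5,422.83
7 | $5,422.83 | $65.07 | $1,248.00 | $4,239.90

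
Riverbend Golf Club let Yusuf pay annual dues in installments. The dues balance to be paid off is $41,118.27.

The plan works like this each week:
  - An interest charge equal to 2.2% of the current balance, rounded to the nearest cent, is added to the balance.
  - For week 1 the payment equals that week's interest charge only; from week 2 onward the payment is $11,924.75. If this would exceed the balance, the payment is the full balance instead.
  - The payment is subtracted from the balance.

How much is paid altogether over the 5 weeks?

Week 1: opening $41,118.27; interest $904.60 → $42,022.87; payment $904.60; balance $41,118.27
Week 2: opening $41,118.27; interest $904.60 → $42,022.87; payment $11,924.75; balance $30,098.12
Week 3: opening $30,098.12; interest $662.16 → $30,760.28; payment $11,924.75; balance $18,835.53
Week 4: opening $18,835.53; interest $414.38 → $19,249.91; payment $11,924.75; balance $7,325.16
Week 5: opening $7,325.16; interest $161.15 → $7,486.31; payment $7,486.31; balance $0.00
Total paid: $44,165.16

$44,165.16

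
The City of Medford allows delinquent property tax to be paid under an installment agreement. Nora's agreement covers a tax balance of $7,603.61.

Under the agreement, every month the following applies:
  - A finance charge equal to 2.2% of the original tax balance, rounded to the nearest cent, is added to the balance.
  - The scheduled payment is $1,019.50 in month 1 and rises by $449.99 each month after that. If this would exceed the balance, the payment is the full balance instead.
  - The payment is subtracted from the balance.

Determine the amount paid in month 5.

$1,662.07

Month 1: $7,603.61 +$167.28 interest = $7,770.89; pay $1,019.50 → $6,751.39
Month 2: $6,751.39 +$167.28 interest = $6,918.67; pay $1,469.49 → $5,449.18
Month 3: $5,449.18 +$167.28 interest = $5,616.46; pay $1,919.48 → $3,696.98
Month 4: $3,696.98 +$167.28 interest = $3,864.26; pay $2,369.47 → $1,494.79
Month 5: $1,494.79 +$167.28 interest = $1,662.07; pay $1,662.07 → $0.00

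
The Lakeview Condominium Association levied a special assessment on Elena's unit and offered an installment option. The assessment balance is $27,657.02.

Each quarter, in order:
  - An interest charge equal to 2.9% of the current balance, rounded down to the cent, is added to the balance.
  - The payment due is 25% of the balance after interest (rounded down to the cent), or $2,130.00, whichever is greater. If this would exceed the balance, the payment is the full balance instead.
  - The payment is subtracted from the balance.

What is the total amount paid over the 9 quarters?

$30,748.32

Quarter 1: $27,657.02 +$802.05 interest = $28,459.07; pay $7,114.76 → $21,344.31
Quarter 2: $21,344.31 +$618.98 interest = $21,963.29; pay $5,490.82 → $16,472.47
Quarter 3: $16,472.47 +$477.70 interest = $16,950.17; pay $4,237.54 → $12,712.63
Quarter 4: $12,712.63 +$368.66 interest = $13,081.29; pay $3,270.32 → $9,810.97
Quarter 5: $9,810.97 +$284.51 interest = $10,095.48; pay $2,523.87 → $7,571.61
Quarter 6: $7,571.61 +$219.57 interest = $7,791.18; pay $2,130.00 → $5,661.18
Quarter 7: $5,661.18 +$164.17 interest = $5,825.35; pay $2,130.00 → $3,695.35
Quarter 8: $3,695.35 +$107.16 interest = $3,802.51; pay $2,130.00 → $1,672.51
Quarter 9: $1,672.51 +$48.50 interest = $1,721.01; pay $1,721.01 → $0.00
Total paid: $30,748.32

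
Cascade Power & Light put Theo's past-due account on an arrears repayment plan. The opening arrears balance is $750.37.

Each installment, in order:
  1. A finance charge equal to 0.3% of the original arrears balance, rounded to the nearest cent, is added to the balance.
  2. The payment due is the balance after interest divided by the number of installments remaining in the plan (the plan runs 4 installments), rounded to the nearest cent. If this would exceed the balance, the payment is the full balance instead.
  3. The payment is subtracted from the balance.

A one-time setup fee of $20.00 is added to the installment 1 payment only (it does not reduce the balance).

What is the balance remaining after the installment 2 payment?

$377.81

# | Opening | Interest | Payment | Fee | End bal
1 | $750.37 | $2.25 | $188.16 | $20.00 | $564.46
2 | $564.46 | $2.25 | $188.90 | — | $377.81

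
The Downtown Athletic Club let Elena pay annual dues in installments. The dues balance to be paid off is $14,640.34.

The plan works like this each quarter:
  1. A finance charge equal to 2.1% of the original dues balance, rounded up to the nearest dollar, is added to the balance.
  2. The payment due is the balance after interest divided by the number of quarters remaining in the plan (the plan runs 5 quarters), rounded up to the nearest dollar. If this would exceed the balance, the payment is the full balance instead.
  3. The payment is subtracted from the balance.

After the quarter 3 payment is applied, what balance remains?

$6,337.34

Quarter 1: $14,640.34 +$308.00 interest = $14,948.34; pay $2,990.00 → $11,958.34
Quarter 2: $11,958.34 +$308.00 interest = $12,266.34; pay $3,067.00 → $9,199.34
Quarter 3: $9,199.34 +$308.00 interest = $9,507.34; pay $3,170.00 → $6,337.34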